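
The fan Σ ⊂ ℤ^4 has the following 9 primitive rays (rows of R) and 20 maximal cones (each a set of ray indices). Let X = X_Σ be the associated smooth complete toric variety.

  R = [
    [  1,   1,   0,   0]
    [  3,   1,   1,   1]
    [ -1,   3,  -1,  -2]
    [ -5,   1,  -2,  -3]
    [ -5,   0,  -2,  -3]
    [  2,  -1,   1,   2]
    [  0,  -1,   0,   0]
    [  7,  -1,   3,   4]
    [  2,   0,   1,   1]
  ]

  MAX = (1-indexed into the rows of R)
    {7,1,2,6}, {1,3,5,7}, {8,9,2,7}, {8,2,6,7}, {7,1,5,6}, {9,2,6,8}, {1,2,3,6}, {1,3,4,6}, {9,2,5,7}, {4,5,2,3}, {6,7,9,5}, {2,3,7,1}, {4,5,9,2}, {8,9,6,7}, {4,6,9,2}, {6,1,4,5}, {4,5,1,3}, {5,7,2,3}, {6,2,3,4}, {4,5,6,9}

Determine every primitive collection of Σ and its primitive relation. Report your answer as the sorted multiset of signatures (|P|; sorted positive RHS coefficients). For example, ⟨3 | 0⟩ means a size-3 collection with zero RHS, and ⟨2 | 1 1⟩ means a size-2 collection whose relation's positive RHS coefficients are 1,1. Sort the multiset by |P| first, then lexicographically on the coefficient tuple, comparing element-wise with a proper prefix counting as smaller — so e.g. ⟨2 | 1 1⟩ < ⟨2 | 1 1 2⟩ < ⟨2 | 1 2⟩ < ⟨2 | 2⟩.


|primitive collections| = 13. Relations:

  {1,9}:  v_{1} + v_{9} = v_{2}  →  sig = ⟨2 | 1⟩
  {4,7}:  v_{4} + v_{7} = v_{5}  →  sig = ⟨2 | 1⟩
  {4,8}:  v_{4} + v_{8} = v_{9}  →  sig = ⟨2 | 1⟩
  {5,8}:  v_{5} + v_{8} = v_{7} + v_{9}  →  sig = ⟨2 | 1 1⟩
  {1,8}:  v_{1} + v_{8} = 2·v_{2} + v_{6} + v_{7}  →  sig = ⟨2 | 1 1 2⟩
  {3,9}:  v_{3} + v_{9} = 2·v_{2} + v_{4}  →  sig = ⟨2 | 1 2⟩
  {3,8}:  v_{3} + v_{8} = 2·v_{2}  →  sig = ⟨2 | 2⟩
  {2,5,6}:  v_{2} + v_{5} + v_{6} = 0  →  sig = ⟨3 | 0⟩
  {1,2,4}:  v_{1} + v_{2} + v_{4} = v_{3}  →  sig = ⟨3 | 1⟩
  {3,6,7}:  v_{3} + v_{6} + v_{7} = v_{1}  →  sig = ⟨3 | 1⟩
  {1,2,5}:  v_{1} + v_{2} + v_{5} = v_{3} + v_{7}  →  sig = ⟨3 | 1 1⟩
  {3,5,6}:  v_{3} + v_{5} + v_{6} = v_{1} + v_{4}  →  sig = ⟨3 | 1 1⟩
  {2,6,7,9}:  v_{2} + v_{6} + v_{7} + v_{9} = v_{8}  →  sig = ⟨4 | 1⟩

Signatures (|P|; sorted positive RHS coefficients), sorted:
    ⟨2 | 1⟩
    ⟨2 | 1⟩
    ⟨2 | 1⟩
    ⟨2 | 1 1⟩
    ⟨2 | 1 1 2⟩
    ⟨2 | 1 2⟩
    ⟨2 | 2⟩
    ⟨3 | 0⟩
    ⟨3 | 1⟩
    ⟨3 | 1⟩
    ⟨3 | 1 1⟩
    ⟨3 | 1 1⟩
    ⟨4 | 1⟩


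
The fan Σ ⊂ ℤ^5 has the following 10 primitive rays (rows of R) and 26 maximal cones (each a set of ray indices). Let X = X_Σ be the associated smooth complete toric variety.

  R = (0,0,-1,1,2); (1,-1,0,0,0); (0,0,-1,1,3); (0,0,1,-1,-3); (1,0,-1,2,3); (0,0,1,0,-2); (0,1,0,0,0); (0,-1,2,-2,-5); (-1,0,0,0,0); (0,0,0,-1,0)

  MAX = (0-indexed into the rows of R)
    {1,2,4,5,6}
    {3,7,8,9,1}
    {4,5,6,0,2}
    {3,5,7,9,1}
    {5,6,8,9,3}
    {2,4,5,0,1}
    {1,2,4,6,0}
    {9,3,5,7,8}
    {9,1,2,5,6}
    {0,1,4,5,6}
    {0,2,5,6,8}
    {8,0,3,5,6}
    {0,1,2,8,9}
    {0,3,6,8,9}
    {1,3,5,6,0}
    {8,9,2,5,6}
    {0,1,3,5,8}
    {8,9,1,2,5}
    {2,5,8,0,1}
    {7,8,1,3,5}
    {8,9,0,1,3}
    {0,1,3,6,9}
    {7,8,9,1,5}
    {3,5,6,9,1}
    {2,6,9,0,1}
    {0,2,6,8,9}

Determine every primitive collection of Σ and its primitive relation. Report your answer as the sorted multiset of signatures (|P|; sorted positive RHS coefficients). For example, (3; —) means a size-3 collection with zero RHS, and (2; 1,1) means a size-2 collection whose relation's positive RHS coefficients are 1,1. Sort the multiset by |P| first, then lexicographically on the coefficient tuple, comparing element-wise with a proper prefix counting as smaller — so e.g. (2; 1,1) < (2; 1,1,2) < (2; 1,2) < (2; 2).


12 collections generate NE(X_Σ); each relation:

  P = {2,3}:  v_{2} + v_{3} = 0 ; sig = (2; —)
  P = {4,7}:  v_{4} + v_{7} = v_{1} + v_{5} ; sig = (2; 1,1)
  P = {0,7}:  v_{0} + v_{7} = v_{1} + v_{3} + v_{8} ; sig = (2; 1,1,1)
  P = {4,8}:  v_{4} + v_{8} = v_{0} + v_{2} + v_{5} ; sig = (2; 1,1,1)
  P = {4,9}:  v_{4} + v_{9} = v_{1} + v_{2} + v_{6} ; sig = (2; 1,1,1)
  P = {6,7}:  v_{6} + v_{7} = v_{3} + v_{5} + v_{9} ; sig = (2; 1,1,1)
  P = {2,7}:  v_{2} + v_{7} = v_{1} + v_{5} + v_{8} + v_{9} ; sig = (2; 1,1,1,1)
  P = {3,4}:  v_{3} + v_{4} = v_{0} + v_{1} + v_{5} + v_{6} ; sig = (2; 1,1,1,1)
  P = {0,5,9}:  v_{0} + v_{5} + v_{9} = 0 ; sig = (3; —)
  P = {1,6,8}:  v_{1} + v_{6} + v_{8} = 0 ; sig = (3; —)
  P = {0,1,2,5,6}:  v_{0} + v_{1} + v_{2} + v_{5} + v_{6} = v_{4} ; sig = (5; 1)
  P = {1,3,5,8,9}:  v_{1} + v_{3} + v_{5} + v_{8} + v_{9} = v_{7} ; sig = (5; 1)

Sorted signature multiset PRS(X):
{ (2; —),  (2; 1,1),  (2; 1,1,1) ×4,  (2; 1,1,1,1) ×2,  (3; —) ×2,  (5; 1) ×2 }


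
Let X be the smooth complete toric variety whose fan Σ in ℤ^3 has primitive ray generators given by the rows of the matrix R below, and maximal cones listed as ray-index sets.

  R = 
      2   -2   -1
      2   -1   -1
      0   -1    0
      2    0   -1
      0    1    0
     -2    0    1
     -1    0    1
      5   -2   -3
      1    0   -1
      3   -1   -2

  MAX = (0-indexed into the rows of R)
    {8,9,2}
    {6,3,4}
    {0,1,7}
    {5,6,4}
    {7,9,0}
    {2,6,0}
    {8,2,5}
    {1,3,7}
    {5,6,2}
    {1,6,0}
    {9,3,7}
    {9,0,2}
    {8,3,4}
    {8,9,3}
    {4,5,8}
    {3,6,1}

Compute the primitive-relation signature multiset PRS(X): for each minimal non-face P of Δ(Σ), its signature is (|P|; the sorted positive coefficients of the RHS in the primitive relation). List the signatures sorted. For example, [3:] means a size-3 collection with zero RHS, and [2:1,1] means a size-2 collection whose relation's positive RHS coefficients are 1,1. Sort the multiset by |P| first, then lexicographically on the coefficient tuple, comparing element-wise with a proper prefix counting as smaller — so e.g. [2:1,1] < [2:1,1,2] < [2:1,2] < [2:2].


21 minimal non-faces of Δ(Σ) (on 10 rays):

  P = {2,4}:  v_{2} + v_{4} = 0  so sig = [2:]
  P = {3,5}:  v_{3} + v_{5} = 0  so sig = [2:]
  P = {6,8}:  v_{6} + v_{8} = 0  so sig = [2:]
  P = {0,4}:  v_{0} + v_{4} = v_{1}  so sig = [2:1]
  P = {1,2}:  v_{1} + v_{2} = v_{0}  so sig = [2:1]
  P = {1,4}:  v_{1} + v_{4} = v_{3}  so sig = [2:1]
  P = {1,5}:  v_{1} + v_{5} = v_{2}  so sig = [2:1]
  P = {1,8}:  v_{1} + v_{8} = v_{9}  so sig = [2:1]
  P = {1,9}:  v_{1} + v_{9} = v_{7}  so sig = [2:1]
  P = {2,3}:  v_{2} + v_{3} = v_{1}  so sig = [2:1]
  P = {6,9}:  v_{6} + v_{9} = v_{1}  so sig = [2:1]
  P = {0,8}:  v_{0} + v_{8} = v_{2} + v_{9}  so sig = [2:1,1]
  P = {2,7}:  v_{2} + v_{7} = v_{0} + v_{9}  so sig = [2:1,1]
  P = {4,7}:  v_{4} + v_{7} = v_{3} + v_{9}  so sig = [2:1,1]
  P = {4,9}:  v_{4} + v_{9} = v_{3} + v_{8}  so sig = [2:1,1]
  P = {5,7}:  v_{5} + v_{7} = v_{2} + v_{9}  so sig = [2:1,1]
  P = {5,9}:  v_{5} + v_{9} = v_{2} + v_{8}  so sig = [2:1,1]
  P = {0,3}:  v_{0} + v_{3} = 2·v_{1}  so sig = [2:2]
  P = {0,5}:  v_{0} + v_{5} = 2·v_{2}  so sig = [2:2]
  P = {6,7}:  v_{6} + v_{7} = 2·v_{1}  so sig = [2:2]
  P = {7,8}:  v_{7} + v_{8} = 2·v_{9}  so sig = [2:2]

so the primitive-relation signature multiset is
[[2:], [2:], [2:], [2:1], [2:1], [2:1], [2:1], [2:1], [2:1], [2:1], [2:1], [2:1,1], [2:1,1], [2:1,1], [2:1,1], [2:1,1], [2:1,1], [2:2], [2:2], [2:2], [2:2]]


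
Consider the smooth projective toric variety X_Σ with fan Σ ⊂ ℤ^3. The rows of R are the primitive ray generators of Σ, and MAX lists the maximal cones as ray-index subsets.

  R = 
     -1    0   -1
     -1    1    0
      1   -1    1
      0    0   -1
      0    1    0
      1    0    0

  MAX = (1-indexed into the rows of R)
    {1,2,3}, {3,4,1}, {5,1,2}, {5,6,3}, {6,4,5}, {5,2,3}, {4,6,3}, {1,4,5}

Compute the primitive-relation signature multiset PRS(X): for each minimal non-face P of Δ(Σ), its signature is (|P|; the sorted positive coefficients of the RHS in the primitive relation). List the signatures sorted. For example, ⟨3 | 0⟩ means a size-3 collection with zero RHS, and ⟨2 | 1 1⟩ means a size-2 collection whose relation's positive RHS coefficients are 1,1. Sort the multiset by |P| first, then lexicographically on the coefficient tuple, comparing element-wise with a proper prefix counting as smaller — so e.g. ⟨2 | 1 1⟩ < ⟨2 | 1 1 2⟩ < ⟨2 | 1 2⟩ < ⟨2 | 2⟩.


5 minimal non-faces of Δ(Σ) (on 6 rays):

  {1,6}:  v_{1} + v_{6} = v_{4}  so sig = ⟨2 | 1⟩
  {2,6}:  v_{2} + v_{6} = v_{5}  so sig = ⟨2 | 1⟩
  {2,4}:  v_{2} + v_{4} = v_{1} + v_{5}  so sig = ⟨2 | 1 1⟩
  {1,3,5}:  v_{1} + v_{3} + v_{5} = 0  so sig = ⟨3 | 0⟩
  {3,4,5}:  v_{3} + v_{4} + v_{5} = v_{6}  so sig = ⟨3 | 1⟩

so the primitive-relation signature multiset is
[⟨2 | 1⟩, ⟨2 | 1⟩, ⟨2 | 1 1⟩, ⟨3 | 0⟩, ⟨3 | 1⟩]


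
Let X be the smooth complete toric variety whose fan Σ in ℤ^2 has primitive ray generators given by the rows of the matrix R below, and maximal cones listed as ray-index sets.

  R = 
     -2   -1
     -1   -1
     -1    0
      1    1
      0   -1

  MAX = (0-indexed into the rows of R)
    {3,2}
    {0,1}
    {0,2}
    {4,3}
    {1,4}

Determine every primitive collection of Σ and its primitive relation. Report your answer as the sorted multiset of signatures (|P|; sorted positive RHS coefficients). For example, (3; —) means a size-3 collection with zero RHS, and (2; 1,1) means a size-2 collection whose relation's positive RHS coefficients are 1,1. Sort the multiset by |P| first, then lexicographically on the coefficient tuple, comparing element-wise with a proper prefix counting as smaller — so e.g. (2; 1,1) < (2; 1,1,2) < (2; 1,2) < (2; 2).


Σ has 5 primitive collections:

  P={1,3}:  v_{1} + v_{3} = 0  ⇒ sig = (2; —)
  P={0,3}:  v_{0} + v_{3} = v_{2}  ⇒ sig = (2; 1)
  P={1,2}:  v_{1} + v_{2} = v_{0}  ⇒ sig = (2; 1)
  P={2,4}:  v_{2} + v_{4} = v_{1}  ⇒ sig = (2; 1)
  P={0,4}:  v_{0} + v_{4} = 2·v_{1}  ⇒ sig = (2; 2)

Signatures (|P|; sorted positive RHS coefficients), sorted:
    (2; —)
    (2; 1)
    (2; 1)
    (2; 1)
    (2; 2)


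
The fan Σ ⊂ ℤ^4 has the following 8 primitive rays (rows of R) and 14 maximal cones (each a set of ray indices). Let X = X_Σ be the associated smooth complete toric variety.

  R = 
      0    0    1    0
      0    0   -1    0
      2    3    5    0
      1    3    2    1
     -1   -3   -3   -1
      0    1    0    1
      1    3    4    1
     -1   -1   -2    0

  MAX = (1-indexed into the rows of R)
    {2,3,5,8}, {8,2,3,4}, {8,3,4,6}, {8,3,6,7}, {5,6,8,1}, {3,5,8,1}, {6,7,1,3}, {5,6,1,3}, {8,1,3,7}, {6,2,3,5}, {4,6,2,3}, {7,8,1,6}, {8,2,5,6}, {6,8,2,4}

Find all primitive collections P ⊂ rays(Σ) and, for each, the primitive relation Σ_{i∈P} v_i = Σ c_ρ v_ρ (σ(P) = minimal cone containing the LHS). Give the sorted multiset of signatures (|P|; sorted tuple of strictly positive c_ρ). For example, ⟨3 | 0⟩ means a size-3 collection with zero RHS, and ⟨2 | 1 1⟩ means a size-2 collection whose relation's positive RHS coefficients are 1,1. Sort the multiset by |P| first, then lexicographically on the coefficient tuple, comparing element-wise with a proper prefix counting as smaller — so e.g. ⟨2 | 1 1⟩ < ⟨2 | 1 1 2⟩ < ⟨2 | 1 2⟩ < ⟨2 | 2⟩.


9 collections generate NE(X_Σ); each relation:

  • {1,2}:  v_{1} + v_{2} = 0  ⟹  sig = ⟨2 | 0⟩
  • {4,5}:  v_{4} + v_{5} = v_{2}  ⟹  sig = ⟨2 | 1⟩
  • {5,7}:  v_{5} + v_{7} = v_{1}  ⟹  sig = ⟨2 | 1⟩
  • {1,4}:  v_{1} + v_{4} = v_{3} + v_{6} + v_{8}  ⟹  sig = ⟨2 | 1 1 1⟩
  • {2,7}:  v_{2} + v_{7} = v_{3} + v_{6} + v_{8}  ⟹  sig = ⟨2 | 1 1 1⟩
  • {4,7}:  v_{4} + v_{7} = 2·v_{3} + 2·v_{6} + 2·v_{8}  ⟹  sig = ⟨2 | 2 2 2⟩
  • {3,5,6,8}:  v_{3} + v_{5} + v_{6} + v_{8} = 0  ⟹  sig = ⟨4 | 0⟩
  • {1,3,6,8}:  v_{1} + v_{3} + v_{6} + v_{8} = v_{7}  ⟹  sig = ⟨4 | 1⟩
  • {2,3,6,8}:  v_{2} + v_{3} + v_{6} + v_{8} = v_{4}  ⟹  sig = ⟨4 | 1⟩

Hence PRS(X_Σ) =
[⟨2 | 0⟩, ⟨2 | 1⟩, ⟨2 | 1⟩, ⟨2 | 1 1 1⟩, ⟨2 | 1 1 1⟩, ⟨2 | 2 2 2⟩, ⟨4 | 0⟩, ⟨4 | 1⟩, ⟨4 | 1⟩]


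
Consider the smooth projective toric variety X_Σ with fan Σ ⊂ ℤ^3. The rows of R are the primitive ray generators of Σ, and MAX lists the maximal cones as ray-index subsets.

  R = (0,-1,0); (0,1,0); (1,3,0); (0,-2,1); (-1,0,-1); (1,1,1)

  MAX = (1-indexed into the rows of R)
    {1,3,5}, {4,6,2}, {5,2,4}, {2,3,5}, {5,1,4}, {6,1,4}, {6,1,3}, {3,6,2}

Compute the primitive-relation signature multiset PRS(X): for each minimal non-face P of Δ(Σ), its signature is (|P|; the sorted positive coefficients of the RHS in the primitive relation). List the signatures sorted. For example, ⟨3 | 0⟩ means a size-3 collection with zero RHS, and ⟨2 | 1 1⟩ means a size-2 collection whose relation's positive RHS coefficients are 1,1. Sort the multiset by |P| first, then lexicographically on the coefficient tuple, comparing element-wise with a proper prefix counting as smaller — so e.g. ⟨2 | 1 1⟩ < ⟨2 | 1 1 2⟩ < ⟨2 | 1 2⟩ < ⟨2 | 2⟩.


Δ(Σ) — 6 vertices, 3 min non-faces:

  • {1,2}:  v_{1} + v_{2} = 0  ⇒ sig = ⟨2 | 0⟩
  • {3,4}:  v_{3} + v_{4} = v_{6}  ⇒ sig = ⟨2 | 1⟩
  • {5,6}:  v_{5} + v_{6} = v_{2}  ⇒ sig = ⟨2 | 1⟩

Sorted signature multiset PRS(X):
{ ⟨2 | 0⟩,  ⟨2 | 1⟩ ×2 }


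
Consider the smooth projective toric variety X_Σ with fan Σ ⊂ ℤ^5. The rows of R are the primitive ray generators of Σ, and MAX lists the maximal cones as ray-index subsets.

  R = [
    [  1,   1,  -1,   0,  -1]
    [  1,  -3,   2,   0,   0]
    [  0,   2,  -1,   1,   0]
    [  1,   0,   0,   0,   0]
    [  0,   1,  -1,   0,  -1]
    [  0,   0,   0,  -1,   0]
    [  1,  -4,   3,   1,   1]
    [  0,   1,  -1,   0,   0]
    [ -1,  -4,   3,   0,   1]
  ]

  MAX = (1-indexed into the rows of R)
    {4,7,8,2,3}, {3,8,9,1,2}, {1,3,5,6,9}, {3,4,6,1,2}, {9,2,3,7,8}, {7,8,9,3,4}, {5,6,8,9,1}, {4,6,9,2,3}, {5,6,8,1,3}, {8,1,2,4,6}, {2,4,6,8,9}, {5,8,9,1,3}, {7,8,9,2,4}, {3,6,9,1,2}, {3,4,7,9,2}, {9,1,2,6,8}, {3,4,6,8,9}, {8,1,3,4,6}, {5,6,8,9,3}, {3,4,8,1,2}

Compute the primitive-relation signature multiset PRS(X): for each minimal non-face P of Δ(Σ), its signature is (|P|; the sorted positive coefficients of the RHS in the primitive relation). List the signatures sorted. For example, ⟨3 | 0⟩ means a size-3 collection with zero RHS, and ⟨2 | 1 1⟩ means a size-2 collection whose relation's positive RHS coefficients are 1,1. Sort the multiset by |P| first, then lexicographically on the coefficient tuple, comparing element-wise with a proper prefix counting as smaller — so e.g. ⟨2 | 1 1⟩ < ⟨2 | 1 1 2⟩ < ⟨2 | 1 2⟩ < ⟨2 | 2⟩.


Minimal non-faces — 9 found among 9 rays, 20 max cones:

  • {4,5}:  v_{4} + v_{5} = v_{1}  ⇒ sig = ⟨2 | 1⟩
  • {5,7}:  v_{5} + v_{7} = v_{1} + v_{2} + v_{3} + v_{8} + v_{9}  ⇒ sig = ⟨2 | 1 1 1 1 1⟩
  • {1,7}:  v_{1} + v_{7} = 2·v_{2} + v_{3} + v_{8}  ⇒ sig = ⟨2 | 1 1 2⟩
  • {2,5}:  v_{2} + v_{5} = 2·v_{1} + v_{9}  ⇒ sig = ⟨2 | 1 2⟩
  • {6,7}:  v_{6} + v_{7} = 2·v_{4} + v_{9}  ⇒ sig = ⟨2 | 1 2⟩
  • {1,4,9}:  v_{1} + v_{4} + v_{9} = v_{2}  ⇒ sig = ⟨3 | 1⟩
  • {2,3,6,8}:  v_{2} + v_{3} + v_{6} + v_{8} = v_{4}  ⇒ sig = ⟨4 | 1⟩
  • {1,3,6,8,9}:  v_{1} + v_{3} + v_{6} + v_{8} + v_{9} = 0  ⇒ sig = ⟨5 | 0⟩
  • {2,3,4,8,9}:  v_{2} + v_{3} + v_{4} + v_{8} + v_{9} = v_{7}  ⇒ sig = ⟨5 | 1⟩

Hence PRS(X_Σ) =
    |P|=2: 5 collections, coeffs (1), (1,1,1,1,1), (1,1,2), (1,2), (1,2)
    |P|=3: 1 collection, coeffs (1)
    |P|=4: 1 collection, coeffs (1)
    |P|=5: 2 collections, coeffs (), (1)


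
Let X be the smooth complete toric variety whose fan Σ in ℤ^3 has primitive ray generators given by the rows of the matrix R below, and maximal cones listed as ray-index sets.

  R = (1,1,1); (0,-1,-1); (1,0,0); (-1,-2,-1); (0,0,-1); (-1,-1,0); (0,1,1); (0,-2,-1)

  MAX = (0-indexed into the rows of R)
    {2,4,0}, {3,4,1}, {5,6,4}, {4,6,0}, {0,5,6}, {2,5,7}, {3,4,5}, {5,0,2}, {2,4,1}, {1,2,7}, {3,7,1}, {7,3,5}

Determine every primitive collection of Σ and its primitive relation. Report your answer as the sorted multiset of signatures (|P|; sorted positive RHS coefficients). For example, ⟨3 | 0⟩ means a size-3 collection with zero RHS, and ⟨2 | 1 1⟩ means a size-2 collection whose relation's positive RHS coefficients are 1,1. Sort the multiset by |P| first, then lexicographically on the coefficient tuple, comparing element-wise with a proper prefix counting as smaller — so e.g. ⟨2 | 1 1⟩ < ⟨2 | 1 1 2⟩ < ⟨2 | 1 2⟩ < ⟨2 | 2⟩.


The 12 primitive collections of Σ (r=8, n=3):

  {1,6}:  v_{1} + v_{6} = 0 ; sig = ⟨2 | 0⟩
  {0,1}:  v_{0} + v_{1} = v_{2} ; sig = ⟨2 | 1⟩
  {1,5}:  v_{1} + v_{5} = v_{3} ; sig = ⟨2 | 1⟩
  {2,3}:  v_{2} + v_{3} = v_{7} ; sig = ⟨2 | 1⟩
  {2,6}:  v_{2} + v_{6} = v_{0} ; sig = ⟨2 | 1⟩
  {3,6}:  v_{3} + v_{6} = v_{5} ; sig = ⟨2 | 1⟩
  {0,3}:  v_{0} + v_{3} = v_{2} + v_{5} ; sig = ⟨2 | 1 1⟩
  {6,7}:  v_{6} + v_{7} = v_{2} + v_{5} ; sig = ⟨2 | 1 1⟩
  {0,7}:  v_{0} + v_{7} = 2·v_{2} + v_{5} ; sig = ⟨2 | 1 2⟩
  {4,7}:  v_{4} + v_{7} = 2·v_{1} ; sig = ⟨2 | 2⟩
  {0,4,5}:  v_{0} + v_{4} + v_{5} = 0 ; sig = ⟨3 | 0⟩
  {2,4,5}:  v_{2} + v_{4} + v_{5} = v_{1} ; sig = ⟨3 | 1⟩

Hence PRS(X_Σ) =
[⟨2 | 0⟩, ⟨2 | 1⟩, ⟨2 | 1⟩, ⟨2 | 1⟩, ⟨2 | 1⟩, ⟨2 | 1⟩, ⟨2 | 1 1⟩, ⟨2 | 1 1⟩, ⟨2 | 1 2⟩, ⟨2 | 2⟩, ⟨3 | 0⟩, ⟨3 | 1⟩]


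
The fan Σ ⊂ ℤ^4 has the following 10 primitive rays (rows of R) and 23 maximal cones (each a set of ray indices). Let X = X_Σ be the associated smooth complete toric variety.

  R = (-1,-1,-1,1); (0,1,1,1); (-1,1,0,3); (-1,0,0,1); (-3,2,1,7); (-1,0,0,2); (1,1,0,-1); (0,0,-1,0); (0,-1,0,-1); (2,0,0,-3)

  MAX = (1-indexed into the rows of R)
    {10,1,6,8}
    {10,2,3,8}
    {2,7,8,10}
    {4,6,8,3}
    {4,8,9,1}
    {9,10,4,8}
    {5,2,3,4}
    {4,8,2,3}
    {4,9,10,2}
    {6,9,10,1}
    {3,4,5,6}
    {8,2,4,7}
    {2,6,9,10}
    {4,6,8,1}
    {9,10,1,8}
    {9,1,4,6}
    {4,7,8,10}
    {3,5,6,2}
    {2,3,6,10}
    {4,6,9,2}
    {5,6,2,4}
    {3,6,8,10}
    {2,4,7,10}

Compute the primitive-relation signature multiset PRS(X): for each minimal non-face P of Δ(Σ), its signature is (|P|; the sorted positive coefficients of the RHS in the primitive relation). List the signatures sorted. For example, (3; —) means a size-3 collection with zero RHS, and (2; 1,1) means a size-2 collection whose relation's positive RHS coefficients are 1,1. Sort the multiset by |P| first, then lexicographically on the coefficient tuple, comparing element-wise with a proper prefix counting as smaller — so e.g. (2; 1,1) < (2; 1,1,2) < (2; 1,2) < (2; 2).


|primitive collections| = 20. Relations:

  P={1,2}:  v_{1} + v_{2} = v_{6}  ⇒ sig = (2; 1)
  P={1,7}:  v_{1} + v_{7} = v_{8}  ⇒ sig = (2; 1)
  P={3,9}:  v_{3} + v_{9} = v_{6}  ⇒ sig = (2; 1)
  P={5,10}:  v_{5} + v_{10} = v_{2} + v_{3}  ⇒ sig = (2; 1,1)
  P={6,7}:  v_{6} + v_{7} = v_{2} + v_{8}  ⇒ sig = (2; 1,1)
  P={7,9}:  v_{7} + v_{9} = v_{4} + v_{10}  ⇒ sig = (2; 1,1)
  P={5,7}:  v_{5} + v_{7} = 2·v_{2} + v_{3} + v_{4} + v_{8}  ⇒ sig = (2; 1,1,1,2)
  P={1,5}:  v_{1} + v_{5} = v_{3} + v_{4} + 2·v_{6}  ⇒ sig = (2; 1,1,2)
  P={5,9}:  v_{5} + v_{9} = v_{2} + v_{4} + 2·v_{6}  ⇒ sig = (2; 1,1,2)
  P={1,3}:  v_{1} + v_{3} = 2·v_{6} + v_{8}  ⇒ sig = (2; 1,2)
  P={5,8}:  v_{5} + v_{8} = 2·v_{3} + v_{4}  ⇒ sig = (2; 1,2)
  P={3,7}:  v_{3} + v_{7} = 2·v_{2} + 2·v_{8}  ⇒ sig = (2; 2,2)
  P={2,8,9}:  v_{2} + v_{8} + v_{9} = 0  ⇒ sig = (3; —)
  P={4,6,10}:  v_{4} + v_{6} + v_{10} = 0  ⇒ sig = (3; —)
  P={2,6,8}:  v_{2} + v_{6} + v_{8} = v_{3}  ⇒ sig = (3; 1)
  P={6,8,9}:  v_{6} + v_{8} + v_{9} = v_{1}  ⇒ sig = (3; 1)
  P={1,4,10}:  v_{1} + v_{4} + v_{10} = v_{8} + v_{9}  ⇒ sig = (3; 1,1)
  P={3,4,10}:  v_{3} + v_{4} + v_{10} = v_{2} + v_{8}  ⇒ sig = (3; 1,1)
  P={2,3,4,6}:  v_{2} + v_{3} + v_{4} + v_{6} = v_{5}  ⇒ sig = (4; 1)
  P={2,4,8,10}:  v_{2} + v_{4} + v_{8} + v_{10} = v_{7}  ⇒ sig = (4; 1)

Hence PRS(X_Σ) =
[(2; 1), (2; 1), (2; 1), (2; 1,1), (2; 1,1), (2; 1,1), (2; 1,1,1,2), (2; 1,1,2), (2; 1,1,2), (2; 1,2), (2; 1,2), (2; 2,2), (3; —), (3; —), (3; 1), (3; 1), (3; 1,1), (3; 1,1), (4; 1), (4; 1)]


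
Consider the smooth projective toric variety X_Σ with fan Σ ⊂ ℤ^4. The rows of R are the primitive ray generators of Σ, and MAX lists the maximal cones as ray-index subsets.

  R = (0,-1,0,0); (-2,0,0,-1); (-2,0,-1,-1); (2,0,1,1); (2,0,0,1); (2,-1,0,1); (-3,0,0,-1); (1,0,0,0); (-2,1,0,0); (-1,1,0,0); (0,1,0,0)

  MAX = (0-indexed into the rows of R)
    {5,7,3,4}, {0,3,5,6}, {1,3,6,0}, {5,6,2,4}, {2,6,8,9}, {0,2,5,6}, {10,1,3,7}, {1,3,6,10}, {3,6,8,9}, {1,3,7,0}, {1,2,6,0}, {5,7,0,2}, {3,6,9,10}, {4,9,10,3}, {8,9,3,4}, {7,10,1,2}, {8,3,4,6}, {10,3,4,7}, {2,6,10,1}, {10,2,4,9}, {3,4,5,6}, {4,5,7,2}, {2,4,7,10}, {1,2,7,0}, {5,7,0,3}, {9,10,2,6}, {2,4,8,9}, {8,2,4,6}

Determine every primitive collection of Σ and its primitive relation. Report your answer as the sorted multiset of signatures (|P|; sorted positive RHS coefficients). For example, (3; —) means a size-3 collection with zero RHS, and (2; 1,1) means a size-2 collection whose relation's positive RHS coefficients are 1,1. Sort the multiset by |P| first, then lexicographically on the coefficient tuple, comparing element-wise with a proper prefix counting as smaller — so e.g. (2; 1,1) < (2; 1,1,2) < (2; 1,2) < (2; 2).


18 minimal non-faces of Δ(Σ) (on 11 rays):

  P = {0,10}:  v_{0} + v_{10} = 0  →  sig = (2; —)
  P = {1,4}:  v_{1} + v_{4} = 0  →  sig = (2; —)
  P = {2,3}:  v_{2} + v_{3} = 0  →  sig = (2; —)
  P = {0,4}:  v_{0} + v_{4} = v_{5}  →  sig = (2; 1)
  P = {1,5}:  v_{1} + v_{5} = v_{0}  →  sig = (2; 1)
  P = {5,10}:  v_{5} + v_{10} = v_{4}  →  sig = (2; 1)
  P = {6,7}:  v_{6} + v_{7} = v_{1}  →  sig = (2; 1)
  P = {7,8}:  v_{7} + v_{8} = v_{9}  →  sig = (2; 1)
  P = {7,9}:  v_{7} + v_{9} = v_{10}  →  sig = (2; 1)
  P = {0,9}:  v_{0} + v_{9} = v_{4} + v_{6}  →  sig = (2; 1,1)
  P = {1,8}:  v_{1} + v_{8} = v_{6} + v_{9}  →  sig = (2; 1,1)
  P = {1,9}:  v_{1} + v_{9} = v_{6} + v_{10}  →  sig = (2; 1,1)
  P = {5,9}:  v_{5} + v_{9} = 2·v_{4} + v_{6}  →  sig = (2; 1,2)
  P = {8,10}:  v_{8} + v_{10} = 2·v_{9}  →  sig = (2; 2)
  P = {0,8}:  v_{0} + v_{8} = 2·v_{4} + 2·v_{6}  →  sig = (2; 2,2)
  P = {5,8}:  v_{5} + v_{8} = 3·v_{4} + 2·v_{6}  →  sig = (2; 2,3)
  P = {4,6,9}:  v_{4} + v_{6} + v_{9} = v_{8}  →  sig = (3; 1)
  P = {4,6,10}:  v_{4} + v_{6} + v_{10} = v_{9}  →  sig = (3; 1)

Signatures (|P|; sorted positive RHS coefficients), sorted:
    (2; —)
    (2; —)
    (2; —)
    (2; 1)
    (2; 1)
    (2; 1)
    (2; 1)
    (2; 1)
    (2; 1)
    (2; 1,1)
    (2; 1,1)
    (2; 1,1)
    (2; 1,2)
    (2; 2)
    (2; 2,2)
    (2; 2,3)
    (3; 1)
    (3; 1)


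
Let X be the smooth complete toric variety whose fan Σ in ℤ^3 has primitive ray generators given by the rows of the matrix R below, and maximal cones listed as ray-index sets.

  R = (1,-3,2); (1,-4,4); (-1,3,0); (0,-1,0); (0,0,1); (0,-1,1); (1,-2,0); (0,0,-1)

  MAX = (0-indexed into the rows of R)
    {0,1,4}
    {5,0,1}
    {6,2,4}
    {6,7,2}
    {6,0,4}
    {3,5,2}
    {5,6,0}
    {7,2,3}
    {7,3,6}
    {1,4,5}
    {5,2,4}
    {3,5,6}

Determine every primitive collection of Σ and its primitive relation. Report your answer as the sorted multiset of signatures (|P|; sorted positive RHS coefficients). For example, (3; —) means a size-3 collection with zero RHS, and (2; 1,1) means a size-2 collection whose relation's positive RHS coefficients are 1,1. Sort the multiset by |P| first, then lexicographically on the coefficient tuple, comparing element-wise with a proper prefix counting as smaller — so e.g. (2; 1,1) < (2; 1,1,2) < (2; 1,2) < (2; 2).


|primitive collections| = 14. Relations:

  {4,7}:  v_{4} + v_{7} = 0  so sig = (2; —)
  {3,4}:  v_{3} + v_{4} = v_{5}  so sig = (2; 1)
  {5,7}:  v_{5} + v_{7} = v_{3}  so sig = (2; 1)
  {0,7}:  v_{0} + v_{7} = v_{5} + v_{6}  so sig = (2; 1,1)
  {1,7}:  v_{1} + v_{7} = v_{0} + v_{5}  so sig = (2; 1,1)
  {0,3}:  v_{0} + v_{3} = 2·v_{5} + v_{6}  so sig = (2; 1,2)
  {1,3}:  v_{1} + v_{3} = v_{0} + 2·v_{5}  so sig = (2; 1,2)
  {1,2}:  v_{1} + v_{2} = 3·v_{4} + v_{5}  so sig = (2; 1,3)
  {0,2}:  v_{0} + v_{2} = 2·v_{4}  so sig = (2; 2)
  {1,6}:  v_{1} + v_{6} = 2·v_{0}  so sig = (2; 2)
  {2,3,6}:  v_{2} + v_{3} + v_{6} = 0  so sig = (3; —)
  {0,4,5}:  v_{0} + v_{4} + v_{5} = v_{1}  so sig = (3; 1)
  {2,5,6}:  v_{2} + v_{5} + v_{6} = v_{4}  so sig = (3; 1)
  {4,5,6}:  v_{4} + v_{5} + v_{6} = v_{0}  so sig = (3; 1)

Sorted signature multiset PRS(X):
    (2; —)
    (2; 1)
    (2; 1)
    (2; 1,1)
    (2; 1,1)
    (2; 1,2)
    (2; 1,2)
    (2; 1,3)
    (2; 2)
    (2; 2)
    (3; —)
    (3; 1)
    (3; 1)
    (3; 1)


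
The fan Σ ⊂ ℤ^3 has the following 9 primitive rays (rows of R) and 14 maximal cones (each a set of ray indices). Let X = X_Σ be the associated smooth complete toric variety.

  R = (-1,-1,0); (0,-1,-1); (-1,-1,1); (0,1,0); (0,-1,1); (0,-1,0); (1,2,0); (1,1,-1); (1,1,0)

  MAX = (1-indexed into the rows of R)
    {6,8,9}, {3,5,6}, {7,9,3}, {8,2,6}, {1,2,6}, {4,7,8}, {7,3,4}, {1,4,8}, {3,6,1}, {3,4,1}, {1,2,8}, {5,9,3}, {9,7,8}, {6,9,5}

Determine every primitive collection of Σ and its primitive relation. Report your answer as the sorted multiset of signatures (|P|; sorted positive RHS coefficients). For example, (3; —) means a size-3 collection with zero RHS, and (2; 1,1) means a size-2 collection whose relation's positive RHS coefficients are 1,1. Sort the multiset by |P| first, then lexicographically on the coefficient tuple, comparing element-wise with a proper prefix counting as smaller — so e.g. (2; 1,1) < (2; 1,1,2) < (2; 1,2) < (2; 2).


Minimal non-faces — 17 found among 9 rays, 14 max cones:

  P={1,9}:  v_{1} + v_{9} = 0 ; sig = (2; —)
  P={3,8}:  v_{3} + v_{8} = 0 ; sig = (2; —)
  P={4,6}:  v_{4} + v_{6} = 0 ; sig = (2; —)
  P={1,7}:  v_{1} + v_{7} = v_{4} ; sig = (2; 1)
  P={2,7}:  v_{2} + v_{7} = v_{8} ; sig = (2; 1)
  P={4,9}:  v_{4} + v_{9} = v_{7} ; sig = (2; 1)
  P={6,7}:  v_{6} + v_{7} = v_{9} ; sig = (2; 1)
  P={1,5}:  v_{1} + v_{5} = v_{3} + v_{6} ; sig = (2; 1,1)
  P={2,3}:  v_{2} + v_{3} = v_{1} + v_{6} ; sig = (2; 1,1)
  P={2,4}:  v_{2} + v_{4} = v_{1} + v_{8} ; sig = (2; 1,1)
  P={2,9}:  v_{2} + v_{9} = v_{6} + v_{8} ; sig = (2; 1,1)
  P={4,5}:  v_{4} + v_{5} = v_{3} + v_{9} ; sig = (2; 1,1)
  P={5,8}:  v_{5} + v_{8} = v_{6} + v_{9} ; sig = (2; 1,1)
  P={5,7}:  v_{5} + v_{7} = v_{3} + 2·v_{9} ; sig = (2; 1,2)
  P={2,5}:  v_{2} + v_{5} = 2·v_{6} ; sig = (2; 2)
  P={1,6,8}:  v_{1} + v_{6} + v_{8} = v_{2} ; sig = (3; 1)
  P={3,6,9}:  v_{3} + v_{6} + v_{9} = v_{5} ; sig = (3; 1)

Sorted signature multiset PRS(X):
{ (2; —) ×3,  (2; 1) ×4,  (2; 1,1) ×6,  (2; 1,2),  (2; 2),  (3; 1) ×2 }


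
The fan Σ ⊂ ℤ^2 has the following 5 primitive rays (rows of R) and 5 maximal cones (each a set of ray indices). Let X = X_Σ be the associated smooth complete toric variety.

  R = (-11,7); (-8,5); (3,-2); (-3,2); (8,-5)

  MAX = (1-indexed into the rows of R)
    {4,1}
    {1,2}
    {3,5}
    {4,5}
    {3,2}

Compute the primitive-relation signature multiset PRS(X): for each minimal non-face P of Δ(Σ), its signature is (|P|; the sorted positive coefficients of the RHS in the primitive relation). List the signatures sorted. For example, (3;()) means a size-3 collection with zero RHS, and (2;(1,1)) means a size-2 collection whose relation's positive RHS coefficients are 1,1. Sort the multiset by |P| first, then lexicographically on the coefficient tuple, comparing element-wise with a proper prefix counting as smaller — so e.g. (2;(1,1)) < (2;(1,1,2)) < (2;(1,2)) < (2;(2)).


Primitive collections (5):

  P = {2,5}:  v_{2} + v_{5} = 0 ; sig = (2;())
  P = {3,4}:  v_{3} + v_{4} = 0 ; sig = (2;())
  P = {1,3}:  v_{1} + v_{3} = v_{2} ; sig = (2;(1))
  P = {1,5}:  v_{1} + v_{5} = v_{4} ; sig = (2;(1))
  P = {2,4}:  v_{2} + v_{4} = v_{1} ; sig = (2;(1))

so the primitive-relation signature multiset is
    (2;())
    (2;())
    (2;(1))
    (2;(1))
    (2;(1))


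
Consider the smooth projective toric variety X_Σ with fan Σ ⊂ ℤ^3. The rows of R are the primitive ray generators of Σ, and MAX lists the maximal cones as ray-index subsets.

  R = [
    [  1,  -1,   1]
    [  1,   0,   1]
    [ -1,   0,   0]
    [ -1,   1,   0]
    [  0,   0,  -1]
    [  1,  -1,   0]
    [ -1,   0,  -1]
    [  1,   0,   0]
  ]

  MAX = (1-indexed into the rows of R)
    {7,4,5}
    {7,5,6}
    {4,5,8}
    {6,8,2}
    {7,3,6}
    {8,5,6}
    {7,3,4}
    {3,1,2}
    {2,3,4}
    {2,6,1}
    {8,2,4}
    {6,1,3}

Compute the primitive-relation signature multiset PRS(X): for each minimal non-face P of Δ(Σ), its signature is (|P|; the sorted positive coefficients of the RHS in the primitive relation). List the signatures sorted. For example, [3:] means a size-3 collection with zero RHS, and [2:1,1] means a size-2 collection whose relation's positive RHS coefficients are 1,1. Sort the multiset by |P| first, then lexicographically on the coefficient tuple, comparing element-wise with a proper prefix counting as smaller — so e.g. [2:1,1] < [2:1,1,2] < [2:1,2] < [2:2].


|primitive collections| = 11. Relations:

  {2,7}:  v_{2} + v_{7} = 0  ⟹  sig = [2:]
  {3,8}:  v_{3} + v_{8} = 0  ⟹  sig = [2:]
  {4,6}:  v_{4} + v_{6} = 0  ⟹  sig = [2:]
  {1,5}:  v_{1} + v_{5} = v_{6}  ⟹  sig = [2:1]
  {2,5}:  v_{2} + v_{5} = v_{8}  ⟹  sig = [2:1]
  {3,5}:  v_{3} + v_{5} = v_{7}  ⟹  sig = [2:1]
  {7,8}:  v_{7} + v_{8} = v_{5}  ⟹  sig = [2:1]
  {1,4}:  v_{1} + v_{4} = v_{2} + v_{3}  ⟹  sig = [2:1,1]
  {1,7}:  v_{1} + v_{7} = v_{3} + v_{6}  ⟹  sig = [2:1,1]
  {1,8}:  v_{1} + v_{8} = v_{2} + v_{6}  ⟹  sig = [2:1,1]
  {2,3,6}:  v_{2} + v_{3} + v_{6} = v_{1}  ⟹  sig = [3:1]

Signatures (|P|; sorted positive RHS coefficients), sorted:
    [2:]
    [2:]
    [2:]
    [2:1]
    [2:1]
    [2:1]
    [2:1]
    [2:1,1]
    [2:1,1]
    [2:1,1]
    [3:1]


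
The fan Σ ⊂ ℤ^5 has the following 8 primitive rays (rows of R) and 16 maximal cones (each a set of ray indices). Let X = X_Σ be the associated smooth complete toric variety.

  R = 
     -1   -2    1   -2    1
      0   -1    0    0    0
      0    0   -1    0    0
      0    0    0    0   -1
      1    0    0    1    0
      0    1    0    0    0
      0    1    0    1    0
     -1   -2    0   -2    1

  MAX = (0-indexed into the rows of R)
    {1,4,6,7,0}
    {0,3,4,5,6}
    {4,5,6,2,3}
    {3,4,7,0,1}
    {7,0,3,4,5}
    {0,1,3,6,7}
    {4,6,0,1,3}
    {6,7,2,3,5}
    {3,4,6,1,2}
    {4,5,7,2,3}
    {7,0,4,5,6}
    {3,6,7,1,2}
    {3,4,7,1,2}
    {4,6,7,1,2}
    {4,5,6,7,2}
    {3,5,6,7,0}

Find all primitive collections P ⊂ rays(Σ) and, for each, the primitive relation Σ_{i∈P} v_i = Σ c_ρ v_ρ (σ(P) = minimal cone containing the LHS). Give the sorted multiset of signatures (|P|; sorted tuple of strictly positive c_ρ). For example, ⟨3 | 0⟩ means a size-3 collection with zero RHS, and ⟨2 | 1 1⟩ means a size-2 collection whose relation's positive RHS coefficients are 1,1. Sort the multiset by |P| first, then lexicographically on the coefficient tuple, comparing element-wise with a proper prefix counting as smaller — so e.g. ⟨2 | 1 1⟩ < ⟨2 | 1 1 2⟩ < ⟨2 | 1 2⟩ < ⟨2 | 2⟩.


Minimal non-faces — 3 found among 8 rays, 16 max cones:

  • {1,5}:  v_{1} + v_{5} = 0  ⇒ sig = ⟨2 | 0⟩
  • {0,2}:  v_{0} + v_{2} = v_{7}  ⇒ sig = ⟨2 | 1⟩
  • {3,4,6,7}:  v_{3} + v_{4} + v_{6} + v_{7} = v_{1}  ⇒ sig = ⟨4 | 1⟩

Sorted signature multiset PRS(X):
    |P|=2: 2 collections, coeffs (), (1)
    |P|=4: 1 collection, coeffs (1)


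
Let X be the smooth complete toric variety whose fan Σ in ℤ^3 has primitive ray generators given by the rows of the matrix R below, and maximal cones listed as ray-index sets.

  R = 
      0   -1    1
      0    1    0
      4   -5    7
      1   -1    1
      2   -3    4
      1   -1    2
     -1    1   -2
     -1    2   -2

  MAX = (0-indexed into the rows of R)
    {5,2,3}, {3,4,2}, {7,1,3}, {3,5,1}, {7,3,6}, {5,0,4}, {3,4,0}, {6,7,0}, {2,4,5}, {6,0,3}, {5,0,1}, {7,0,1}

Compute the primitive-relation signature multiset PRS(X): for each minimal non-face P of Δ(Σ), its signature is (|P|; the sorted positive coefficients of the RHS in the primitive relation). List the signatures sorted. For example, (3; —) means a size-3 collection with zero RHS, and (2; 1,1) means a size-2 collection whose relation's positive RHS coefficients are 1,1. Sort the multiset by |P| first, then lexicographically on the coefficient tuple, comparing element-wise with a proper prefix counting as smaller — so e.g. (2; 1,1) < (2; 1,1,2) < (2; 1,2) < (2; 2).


14 minimal non-faces of Δ(Σ) (on 8 rays):

  {5,6}:  v_{5} + v_{6} = 0  so sig = (2; —)
  {1,6}:  v_{1} + v_{6} = v_{7}  so sig = (2; 1)
  {4,7}:  v_{4} + v_{7} = v_{5}  so sig = (2; 1)
  {5,7}:  v_{5} + v_{7} = v_{1}  so sig = (2; 1)
  {2,6}:  v_{2} + v_{6} = v_{3} + v_{4}  so sig = (2; 1,1)
  {4,6}:  v_{4} + v_{6} = v_{0} + v_{3}  so sig = (2; 1,1)
  {2,7}:  v_{2} + v_{7} = v_{3} + 2·v_{5}  so sig = (2; 1,2)
  {1,2}:  v_{1} + v_{2} = v_{3} + 3·v_{5}  so sig = (2; 1,3)
  {0,2}:  v_{0} + v_{2} = 2·v_{4}  so sig = (2; 2)
  {1,4}:  v_{1} + v_{4} = 2·v_{5}  so sig = (2; 2)
  {0,3,7}:  v_{0} + v_{3} + v_{7} = 0  so sig = (3; —)
  {0,1,3}:  v_{0} + v_{1} + v_{3} = v_{5}  so sig = (3; 1)
  {0,3,5}:  v_{0} + v_{3} + v_{5} = v_{4}  so sig = (3; 1)
  {3,4,5}:  v_{3} + v_{4} + v_{5} = v_{2}  so sig = (3; 1)

Sorted signature multiset PRS(X):
    |P|=2: 10 collections, coeffs (), (1), (1), (1), (1,1), (1,1), (1,2), (1,3), (2), (2)
    |P|=3: 4 collections, coeffs (), (1), (1), (1)


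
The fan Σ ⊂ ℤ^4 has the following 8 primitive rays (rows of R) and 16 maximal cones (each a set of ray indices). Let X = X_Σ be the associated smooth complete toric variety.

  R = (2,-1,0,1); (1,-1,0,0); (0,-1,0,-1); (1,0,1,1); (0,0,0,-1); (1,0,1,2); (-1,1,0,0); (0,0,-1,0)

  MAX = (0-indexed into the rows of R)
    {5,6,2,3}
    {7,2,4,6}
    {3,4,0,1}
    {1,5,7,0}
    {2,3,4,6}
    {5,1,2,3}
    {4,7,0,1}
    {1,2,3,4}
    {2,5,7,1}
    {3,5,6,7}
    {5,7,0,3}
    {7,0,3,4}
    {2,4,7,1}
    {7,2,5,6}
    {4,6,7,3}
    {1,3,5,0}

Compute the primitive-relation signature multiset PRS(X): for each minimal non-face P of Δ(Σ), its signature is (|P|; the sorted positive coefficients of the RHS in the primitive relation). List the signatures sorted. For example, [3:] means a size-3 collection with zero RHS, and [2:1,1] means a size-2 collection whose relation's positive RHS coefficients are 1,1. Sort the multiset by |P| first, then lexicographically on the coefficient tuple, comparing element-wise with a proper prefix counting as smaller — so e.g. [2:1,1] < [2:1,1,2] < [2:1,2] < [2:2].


Primitive collections (6):

  P = {1,6}:  v_{1} + v_{6} = 0  →  sig = [2:]
  P = {4,5}:  v_{4} + v_{5} = v_{3}  →  sig = [2:1]
  P = {0,6}:  v_{0} + v_{6} = v_{3} + v_{7}  →  sig = [2:1,1]
  P = {0,2}:  v_{0} + v_{2} = 2·v_{1}  →  sig = [2:2]
  P = {1,3,7}:  v_{1} + v_{3} + v_{7} = v_{0}  →  sig = [3:1]
  P = {2,3,7}:  v_{2} + v_{3} + v_{7} = v_{1}  →  sig = [3:1]

so the primitive-relation signature multiset is
    [2:]
    [2:1]
    [2:1,1]
    [2:2]
    [3:1]
    [3:1]


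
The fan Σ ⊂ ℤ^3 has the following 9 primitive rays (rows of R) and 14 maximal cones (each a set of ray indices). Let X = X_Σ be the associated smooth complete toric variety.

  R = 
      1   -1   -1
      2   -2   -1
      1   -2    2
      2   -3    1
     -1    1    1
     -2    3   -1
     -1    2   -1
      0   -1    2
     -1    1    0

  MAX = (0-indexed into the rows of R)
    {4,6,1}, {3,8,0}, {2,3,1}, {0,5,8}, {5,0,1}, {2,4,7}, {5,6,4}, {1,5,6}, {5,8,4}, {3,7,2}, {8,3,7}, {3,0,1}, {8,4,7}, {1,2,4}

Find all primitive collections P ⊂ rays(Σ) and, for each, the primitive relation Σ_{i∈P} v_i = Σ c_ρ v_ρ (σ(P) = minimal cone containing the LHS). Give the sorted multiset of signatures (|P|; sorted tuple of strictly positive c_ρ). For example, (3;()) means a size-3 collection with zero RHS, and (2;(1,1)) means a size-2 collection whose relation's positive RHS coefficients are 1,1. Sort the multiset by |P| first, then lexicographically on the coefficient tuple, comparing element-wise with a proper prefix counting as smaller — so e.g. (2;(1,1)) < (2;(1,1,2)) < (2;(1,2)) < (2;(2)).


16 minimal non-faces of Δ(Σ) (on 9 rays):

  • {0,4}:  v_{0} + v_{4} = 0 ; sig = (2;())
  • {3,5}:  v_{3} + v_{5} = 0 ; sig = (2;())
  • {0,2}:  v_{0} + v_{2} = v_{3} ; sig = (2;(1))
  • {1,7}:  v_{1} + v_{7} = v_{3} ; sig = (2;(1))
  • {1,8}:  v_{1} + v_{8} = v_{0} ; sig = (2;(1))
  • {2,5}:  v_{2} + v_{5} = v_{4} ; sig = (2;(1))
  • {2,8}:  v_{2} + v_{8} = v_{7} ; sig = (2;(1))
  • {3,4}:  v_{3} + v_{4} = v_{2} ; sig = (2;(1))
  • {6,7}:  v_{6} + v_{7} = v_{4} ; sig = (2;(1))
  • {6,8}:  v_{6} + v_{8} = v_{5} ; sig = (2;(1))
  • {0,6}:  v_{0} + v_{6} = v_{1} + v_{5} ; sig = (2;(1,1))
  • {0,7}:  v_{0} + v_{7} = v_{3} + v_{8} ; sig = (2;(1,1))
  • {3,6}:  v_{3} + v_{6} = v_{1} + v_{4} ; sig = (2;(1,1))
  • {5,7}:  v_{5} + v_{7} = v_{4} + v_{8} ; sig = (2;(1,1))
  • {2,6}:  v_{2} + v_{6} = v_{1} + 2·v_{4} ; sig = (2;(1,2))
  • {1,4,5}:  v_{1} + v_{4} + v_{5} = v_{6} ; sig = (3;(1))

so the primitive-relation signature multiset is
{ (2;()) ×2,  (2;(1)) ×8,  (2;(1,1)) ×4,  (2;(1,2)),  (3;(1)) }


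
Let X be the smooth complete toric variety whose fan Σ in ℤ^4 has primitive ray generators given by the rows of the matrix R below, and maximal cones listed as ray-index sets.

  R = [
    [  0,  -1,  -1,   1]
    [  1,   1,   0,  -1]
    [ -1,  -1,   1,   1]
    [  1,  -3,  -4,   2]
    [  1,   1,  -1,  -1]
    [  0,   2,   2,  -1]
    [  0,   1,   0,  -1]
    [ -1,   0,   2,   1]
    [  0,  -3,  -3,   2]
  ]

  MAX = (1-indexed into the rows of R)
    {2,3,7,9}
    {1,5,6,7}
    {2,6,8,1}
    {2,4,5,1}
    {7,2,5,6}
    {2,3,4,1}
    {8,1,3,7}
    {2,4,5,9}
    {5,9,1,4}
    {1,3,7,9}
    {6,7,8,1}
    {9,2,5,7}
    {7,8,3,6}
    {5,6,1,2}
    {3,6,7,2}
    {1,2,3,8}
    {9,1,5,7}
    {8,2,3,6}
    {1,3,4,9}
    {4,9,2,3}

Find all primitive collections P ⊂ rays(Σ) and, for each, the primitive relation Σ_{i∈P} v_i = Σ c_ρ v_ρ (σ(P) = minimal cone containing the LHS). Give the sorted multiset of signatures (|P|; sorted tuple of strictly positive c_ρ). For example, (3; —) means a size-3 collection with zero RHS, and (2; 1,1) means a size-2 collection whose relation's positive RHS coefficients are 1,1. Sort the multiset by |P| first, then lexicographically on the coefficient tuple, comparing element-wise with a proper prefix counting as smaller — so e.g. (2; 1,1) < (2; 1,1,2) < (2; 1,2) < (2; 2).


The 11 primitive collections of Σ (r=9, n=4):

  {3,5}:  v_{3} + v_{5} = 0  so sig = (2; —)
  {6,9}:  v_{6} + v_{9} = v_{1}  so sig = (2; 1)
  {4,7}:  v_{4} + v_{7} = v_{5} + v_{9}  so sig = (2; 1,1)
  {5,8}:  v_{5} + v_{8} = v_{1} + v_{6}  so sig = (2; 1,1)
  {4,8}:  v_{4} + v_{8} = 3·v_{1} + v_{2} + v_{3}  so sig = (2; 1,1,3)
  {4,6}:  v_{4} + v_{6} = 2·v_{1} + v_{2}  so sig = (2; 1,2)
  {8,9}:  v_{8} + v_{9} = 2·v_{1} + v_{3}  so sig = (2; 1,2)
  {1,2,7}:  v_{1} + v_{2} + v_{7} = v_{5}  so sig = (3; 1)
  {1,2,9}:  v_{1} + v_{2} + v_{9} = v_{4}  so sig = (3; 1)
  {1,3,6}:  v_{1} + v_{3} + v_{6} = v_{8}  so sig = (3; 1)
  {2,7,8}:  v_{2} + v_{7} + v_{8} = v_{6}  so sig = (3; 1)

Hence PRS(X_Σ) =
{ (2; —),  (2; 1),  (2; 1,1) ×2,  (2; 1,1,3),  (2; 1,2) ×2,  (3; 1) ×4 }


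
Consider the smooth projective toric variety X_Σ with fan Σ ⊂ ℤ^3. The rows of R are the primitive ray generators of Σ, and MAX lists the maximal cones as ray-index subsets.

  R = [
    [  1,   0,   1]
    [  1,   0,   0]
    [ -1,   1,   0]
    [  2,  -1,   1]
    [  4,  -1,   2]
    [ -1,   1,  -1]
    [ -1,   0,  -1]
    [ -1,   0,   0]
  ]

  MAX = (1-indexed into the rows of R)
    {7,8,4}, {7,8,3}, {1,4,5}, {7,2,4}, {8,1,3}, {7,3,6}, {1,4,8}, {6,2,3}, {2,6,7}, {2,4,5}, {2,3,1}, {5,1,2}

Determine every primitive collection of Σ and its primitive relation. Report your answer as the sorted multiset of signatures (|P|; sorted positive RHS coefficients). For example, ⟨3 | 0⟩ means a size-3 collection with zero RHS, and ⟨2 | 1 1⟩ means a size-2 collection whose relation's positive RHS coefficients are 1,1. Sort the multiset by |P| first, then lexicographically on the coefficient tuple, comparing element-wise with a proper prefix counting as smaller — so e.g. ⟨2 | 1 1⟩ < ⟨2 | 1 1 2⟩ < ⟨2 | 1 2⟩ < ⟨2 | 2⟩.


Δ(Σ) — 8 vertices, 12 min non-faces:

  • {1,7}:  v_{1} + v_{7} = 0  →  sig = ⟨2 | 0⟩
  • {2,8}:  v_{2} + v_{8} = 0  →  sig = ⟨2 | 0⟩
  • {3,4}:  v_{3} + v_{4} = v_{1}  →  sig = ⟨2 | 1⟩
  • {4,6}:  v_{4} + v_{6} = v_{2}  →  sig = ⟨2 | 1⟩
  • {1,6}:  v_{1} + v_{6} = v_{2} + v_{3}  →  sig = ⟨2 | 1 1⟩
  • {5,7}:  v_{5} + v_{7} = v_{2} + v_{4}  →  sig = ⟨2 | 1 1⟩
  • {5,8}:  v_{5} + v_{8} = v_{1} + v_{4}  →  sig = ⟨2 | 1 1⟩
  • {6,8}:  v_{6} + v_{8} = v_{3} + v_{7}  →  sig = ⟨2 | 1 1⟩
  • {3,5}:  v_{3} + v_{5} = 2·v_{1} + v_{2}  →  sig = ⟨2 | 1 2⟩
  • {5,6}:  v_{5} + v_{6} = v_{1} + 2·v_{2}  →  sig = ⟨2 | 1 2⟩
  • {1,2,4}:  v_{1} + v_{2} + v_{4} = v_{5}  →  sig = ⟨3 | 1⟩
  • {2,3,7}:  v_{2} + v_{3} + v_{7} = v_{6}  →  sig = ⟨3 | 1⟩

Hence PRS(X_Σ) =
[⟨2 | 0⟩, ⟨2 | 0⟩, ⟨2 | 1⟩, ⟨2 | 1⟩, ⟨2 | 1 1⟩, ⟨2 | 1 1⟩, ⟨2 | 1 1⟩, ⟨2 | 1 1⟩, ⟨2 | 1 2⟩, ⟨2 | 1 2⟩, ⟨3 | 1⟩, ⟨3 | 1⟩]
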